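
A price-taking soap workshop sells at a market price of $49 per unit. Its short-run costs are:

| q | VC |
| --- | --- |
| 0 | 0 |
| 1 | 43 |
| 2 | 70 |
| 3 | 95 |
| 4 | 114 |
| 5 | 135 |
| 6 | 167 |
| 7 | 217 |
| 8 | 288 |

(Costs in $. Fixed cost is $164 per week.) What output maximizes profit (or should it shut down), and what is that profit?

q = 6; profit = -$37

Tabulate TR − TC: q=0: -164; q=1: -158; q=2: -136; q=3: -112; q=4: -82; q=5: -54; q=6: -37; q=7: -38; q=8: -60.
Profit is maximized at q = 6. AVC there is 167/6 = $27.83 ≤ P, so producing beats shutting down (which would give -$164).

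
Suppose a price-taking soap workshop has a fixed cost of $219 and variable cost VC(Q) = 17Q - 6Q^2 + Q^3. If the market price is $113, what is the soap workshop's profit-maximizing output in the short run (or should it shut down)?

Variable cost is VC = 17Q - 6Q^2 + Q^3, so AVC = VC/Q = 17 - 6Q + Q^2 and MC = dTC/dQ = 17 - 12Q + 3Q^2.
The AVC parabola has its vertex at Q = 6/2 = 3, where AVC = 17 - 6·3 + 3^2 = $8.
P = $113 exceeds min AVC = $8, so the firm stays open.
P = MC gives -96 - 12Q + 3Q^2 = 0, with roots -4 and 8. Take the larger (rising MC): Q* = 8.
Check: AVC at Q = 8 is $33 ≤ P, so revenue covers variable cost.
Profit = P·Q − TC = 113·8 − 483 = $421.

Produce at Q = 8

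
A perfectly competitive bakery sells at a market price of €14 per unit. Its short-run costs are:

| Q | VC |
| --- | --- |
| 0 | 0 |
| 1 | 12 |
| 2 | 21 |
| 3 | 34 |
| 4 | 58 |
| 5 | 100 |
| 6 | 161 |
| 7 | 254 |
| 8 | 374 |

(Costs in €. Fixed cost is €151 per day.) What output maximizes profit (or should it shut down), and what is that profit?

Q = 3; profit = -€143

Tabulate TR − TC: Q=0: -151; Q=1: -149; Q=2: -144; Q=3: -143; Q=4: -153; Q=5: -181; Q=6: -228; Q=7: -307; Q=8: -413.
Profit is maximized at Q = 3. AVC there is 34/3 = €11.33 ≤ P, so producing beats shutting down (which would give -€151).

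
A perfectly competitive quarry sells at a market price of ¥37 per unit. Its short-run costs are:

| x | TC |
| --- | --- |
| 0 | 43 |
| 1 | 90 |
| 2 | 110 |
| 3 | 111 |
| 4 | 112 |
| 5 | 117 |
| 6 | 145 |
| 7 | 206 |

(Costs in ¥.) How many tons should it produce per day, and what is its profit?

Tabulate TR − TC: x=0: -43; x=1: -53; x=2: -36; x=3: 0; x=4: 36; x=5: 68; x=6: 77; x=7: 53.
Profit is maximized at x = 6. AVC there is 102/6 = ¥17 ≤ P, so producing beats shutting down (which would give -¥43).

x = 6; profit = ¥77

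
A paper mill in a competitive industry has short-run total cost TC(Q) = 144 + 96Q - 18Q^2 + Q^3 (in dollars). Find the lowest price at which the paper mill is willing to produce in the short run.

Short-run supply begins at min AVC. From VC = 96Q - 18Q^2 + Q^3, AVC = 96 - 18Q + Q^2.
dAVC/dQ = -18 + 2Q = 0 gives Q = 9. min AVC = 96 - 18·9 + 9^2 = 15.
For P < $15 the firm produces nothing.

$15 per unit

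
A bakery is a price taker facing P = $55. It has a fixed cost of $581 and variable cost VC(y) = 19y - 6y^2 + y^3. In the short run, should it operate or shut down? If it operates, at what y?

Produce at y = 6

Strip out fixed cost: VC = 19y - 6y^2 + y^3. Then AVC = 19 - 6y + y^2 and MC = 19 - 12y + 3y^2.
AVC is minimized where dAVC/dy = -6 + 2y = 0, at y = 3; min AVC = 19 - 6·3 + 3^2 = $10.
Since P = $55 ≥ min AVC = $10, price covers variable cost and the firm should produce.
Set P = MC: 55 = 19 - 12y + 3y^2 → -36 - 12y + 3y^2 = 0. The roots are y = -2 and y = 6; the profit-maximizing output is on the rising part of MC, so y* = 6.
Check: AVC at y = 6 is $19 ≤ P, so revenue covers variable cost.
Profit = P·y − TC = 55·6 − 695 = -$365, a loss, but smaller than the $581 fixed cost the firm would lose by shutting down.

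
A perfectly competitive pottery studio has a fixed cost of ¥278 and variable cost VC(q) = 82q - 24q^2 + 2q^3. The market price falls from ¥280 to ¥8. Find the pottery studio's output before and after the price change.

Output falls from 11 to 0 (the firm shuts down)

MC = 82 - 48q + 6q^2; the shutdown threshold is min AVC = ¥10 (at q = 6).
With P = ¥280 above the shutdown price, P = MC gives q = 11.
At P = ¥8 < min AVC = ¥10, price no longer covers variable cost at any output, so the firm shuts down: q = 0.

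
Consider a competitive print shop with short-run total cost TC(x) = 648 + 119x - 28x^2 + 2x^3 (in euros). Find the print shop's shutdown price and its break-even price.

Shutdown price = €21; break-even price = €101

Shutdown price = min AVC. AVC = 119 - 28x + 2x^2, with vertex at x = 7 and minimum €21.
ATC = 648/x + 119 - 28x + 2x^2. Setting dATC/dx = −648/x^2 − 28 + 4x = 0 gives x = 9 (since 4·9^3 − 28·9^2 = 648).
min ATC = 648/9 + 119 − 28·9 + 2·9^2 = €101. That is the break-even price.
For €21 ≤ P < €101 the firm produces at a loss; below €21 it shuts down.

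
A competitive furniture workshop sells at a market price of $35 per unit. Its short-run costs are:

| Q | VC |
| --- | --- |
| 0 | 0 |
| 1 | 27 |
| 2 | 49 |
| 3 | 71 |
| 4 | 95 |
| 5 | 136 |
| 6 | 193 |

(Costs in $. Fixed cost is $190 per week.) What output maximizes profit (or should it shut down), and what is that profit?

Compute π = P·Q − TC at each output: Q=0: -190; Q=1: -182; Q=2: -169; Q=3: -156; Q=4: -145; Q=5: -151; Q=6: -173.
Profit is maximized at Q = 4. AVC there is 95/4 = $23.75 ≤ P, so producing beats shutting down (which would give -$190).

Q = 4; profit = -$145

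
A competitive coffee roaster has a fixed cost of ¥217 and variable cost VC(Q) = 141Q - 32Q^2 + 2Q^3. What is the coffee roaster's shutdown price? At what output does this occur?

¥13 per unit, at Q = 8

Short-run supply begins at min AVC. From VC = 141Q - 32Q^2 + 2Q^3, AVC = 141 - 32Q + 2Q^2.
At the minimum of AVC, MC = AVC. MC = 141 - 64Q + 6Q^2; setting MC = AVC gives 4Q^2 - 32Q = 0, so Q = 8. min AVC = 13.
So the shutdown price is ¥13.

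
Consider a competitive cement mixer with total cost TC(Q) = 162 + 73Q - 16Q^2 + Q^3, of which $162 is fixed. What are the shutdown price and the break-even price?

Shutdown price = $9; break-even price = $28

Shutdown price = min AVC. AVC = 73 - 16Q + Q^2, with vertex at Q = 8 and minimum $9.
ATC = 162/Q + 73 - 16Q + Q^2. Setting dATC/dQ = −162/Q^2 − 16 + 2Q = 0 gives Q = 9 (since 2·9^3 − 16·9^2 = 162).
min ATC = 162/9 + 73 − 16·9 + 9^2 = $28. That is the break-even price.
Between these two prices the firm operates at a loss; above $28 it earns a profit.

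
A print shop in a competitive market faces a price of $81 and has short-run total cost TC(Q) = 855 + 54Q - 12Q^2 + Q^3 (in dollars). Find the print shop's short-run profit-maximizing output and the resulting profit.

AVC = 54 - 12Q + Q^2; min AVC = $18 at Q = 6. Since P = $81 ≥ min AVC, the firm produces.
With MC = 54 - 24Q + 3Q^2, P = MC on the upward-sloping part at Q* = 9.
TR = 81·9 = 729. TC = 855 + 243 = 1098. Profit = 729 − 1098 = -$369.
By producing, the firm covers all variable cost plus $486 of fixed cost; shutting down would lose the full $855.

Profit = -$369 at Q = 9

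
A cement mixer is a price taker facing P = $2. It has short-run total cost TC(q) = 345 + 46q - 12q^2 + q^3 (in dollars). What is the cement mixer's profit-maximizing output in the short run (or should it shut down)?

Shut down

From TC, MC = TC'(q) = 46 - 24q + 3q^2 and AVC = VC/q = 46 - 12q + q^2.
The AVC parabola has its vertex at q = 12/2 = 6, where AVC = 46 - 12·6 + 6^2 = $10.
With P < min AVC ($2 < $10), every unit sold adds to the loss.
Shutting down limits the loss to fixed cost, $345.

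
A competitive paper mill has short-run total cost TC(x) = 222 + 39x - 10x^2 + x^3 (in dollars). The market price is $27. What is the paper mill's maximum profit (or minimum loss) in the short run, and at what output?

Profit = -$150 at x = 6

AVC = 39 - 10x + x^2; min AVC = $14 at x = 5. Since P = $27 ≥ min AVC, the firm produces.
MC = 39 - 20x + 3x^2. Setting P = MC and taking the root on the rising branch gives x* = 6.
TR = 27·6 = 162. TC = 222 + 90 = 312. Profit = 162 − 312 = -$150.
By producing, the firm covers all variable cost plus $72 of fixed cost; shutting down would lose the full $222.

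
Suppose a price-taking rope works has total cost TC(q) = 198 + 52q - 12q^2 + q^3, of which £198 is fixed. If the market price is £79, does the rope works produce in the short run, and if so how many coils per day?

From TC, MC = TC'(q) = 52 - 24q + 3q^2 and AVC = VC/q = 52 - 12q + q^2.
AVC hits its minimum where MC = AVC, at q = 6, giving min AVC = 52 - 12·6 + 6^2 = £16.
Because £79 ≥ £16, revenue can cover variable cost; the firm operates.
P = MC gives -27 - 24q + 3q^2 = 0, with roots -1 and 9. Take the larger (rising MC): q* = 9.
Check: AVC at q = 9 is £25 ≤ P, so revenue covers variable cost.
Profit = P·q − TC = 79·9 − 423 = £288.

Produce at q = 9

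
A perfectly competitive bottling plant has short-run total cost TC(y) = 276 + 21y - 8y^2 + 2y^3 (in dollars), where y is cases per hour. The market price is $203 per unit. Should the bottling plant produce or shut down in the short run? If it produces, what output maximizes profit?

From TC, MC = TC'(y) = 21 - 16y + 6y^2 and AVC = VC/y = 21 - 8y + 2y^2.
AVC hits its minimum where MC = AVC, at y = 2, giving min AVC = 21 - 8·2 + 2·2^2 = $13.
Because $203 ≥ $13, revenue can cover variable cost; the firm operates.
P = MC gives -182 - 16y + 6y^2 = 0, with roots -13/3 and 7. Take the larger (rising MC): y* = 7.
Check: AVC at y = 7 is $63 ≤ P, so revenue covers variable cost.
Profit = P·y − TC = 203·7 − 717 = $704.

Produce at y = 7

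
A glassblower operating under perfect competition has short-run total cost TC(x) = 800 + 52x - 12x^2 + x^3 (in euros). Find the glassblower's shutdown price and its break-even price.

AVC = 52 - 12x + x^2; minimized at x = 6, giving min AVC = €16. That is the shutdown price.
ATC = 800/x + 52 - 12x + x^2. Setting dATC/dx = −800/x^2 − 12 + 2x = 0 gives x = 10 (since 2·10^3 − 12·10^2 = 800).
min ATC = 800/10 + 52 − 12·10 + 10^2 = €112. That is the break-even price.
Between these two prices the firm operates at a loss; above €112 it earns a profit.

Shutdown price = €16; break-even price = €112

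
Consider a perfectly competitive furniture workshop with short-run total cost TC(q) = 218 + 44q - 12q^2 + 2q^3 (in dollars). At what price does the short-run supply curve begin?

The shutdown price is the minimum of AVC. VC = 44q - 12q^2 + 2q^3, so AVC = 44 - 12q + 2q^2.
At the minimum of AVC, MC = AVC. MC = 44 - 24q + 6q^2; setting MC = AVC gives 4q^2 - 12q = 0, so q = 3. min AVC = 26.
So the shutdown price is $26.

$26 per unit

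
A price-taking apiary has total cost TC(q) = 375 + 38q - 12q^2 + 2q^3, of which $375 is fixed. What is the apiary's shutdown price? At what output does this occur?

The shutdown price is the minimum of AVC. VC = 38q - 12q^2 + 2q^3, so AVC = 38 - 12q + 2q^2.
At the minimum of AVC, MC = AVC. MC = 38 - 24q + 6q^2; setting MC = AVC gives 4q^2 - 12q = 0, so q = 3. min AVC = 20.
So the shutdown price is $20.

$20 per unit, at q = 3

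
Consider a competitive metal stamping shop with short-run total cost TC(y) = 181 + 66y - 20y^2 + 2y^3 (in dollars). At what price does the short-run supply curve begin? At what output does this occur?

$16 per unit, at y = 5

The firm shuts down when price falls below the minimum of average variable cost. AVC = VC/y = 66 - 20y + 2y^2.
At the minimum of AVC, MC = AVC. MC = 66 - 40y + 6y^2; setting MC = AVC gives 4y^2 - 20y = 0, so y = 5. min AVC = 16.
The firm shuts down for any P below $16.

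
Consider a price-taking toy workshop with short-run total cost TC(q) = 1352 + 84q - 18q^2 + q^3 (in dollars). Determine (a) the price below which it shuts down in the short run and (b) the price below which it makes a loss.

Shutdown price = $3; break-even price = $123

Shutdown price = min AVC. AVC = 84 - 18q + q^2, with vertex at q = 9 and minimum $3.
ATC = 1352/q + 84 - 18q + q^2. Setting dATC/dq = −1352/q^2 − 18 + 2q = 0 gives q = 13 (since 2·13^3 − 18·13^2 = 1352).
min ATC = 1352/13 + 84 − 18·13 + 13^2 = $123. That is the break-even price.
Between these two prices the firm operates at a loss; above $123 it earns a profit.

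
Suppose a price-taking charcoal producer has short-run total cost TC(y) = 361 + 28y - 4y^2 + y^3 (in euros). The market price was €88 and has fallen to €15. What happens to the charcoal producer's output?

MC = 28 - 8y + 3y^2; the shutdown threshold is min AVC = €24 (at y = 2).
At P = €88 ≥ min AVC, set P = MC on the rising branch: y = 6.
At P = €15 < min AVC = €24, price no longer covers variable cost at any output, so the firm shuts down: y = 0.

Output falls from 6 to 0 (the firm shuts down)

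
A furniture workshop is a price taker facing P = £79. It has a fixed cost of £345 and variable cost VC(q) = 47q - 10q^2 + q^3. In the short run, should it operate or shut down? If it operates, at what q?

Strip out fixed cost: VC = 47q - 10q^2 + q^3. Then AVC = 47 - 10q + q^2 and MC = 47 - 20q + 3q^2.
The AVC parabola has its vertex at q = 10/2 = 5, where AVC = 47 - 10·5 + 5^2 = £22.
Since P = £79 ≥ min AVC = £22, price covers variable cost and the firm should produce.
Solving P = MC: -32 - 20q + 3q^2 = 0 ⇒ q = -4/3 or 8. On the upward-sloping branch, q* = 8.
Check: AVC at q = 8 is £31 ≤ P, so revenue covers variable cost.
Profit = P·q − TC = 79·8 − 593 = £39.

Produce at q = 8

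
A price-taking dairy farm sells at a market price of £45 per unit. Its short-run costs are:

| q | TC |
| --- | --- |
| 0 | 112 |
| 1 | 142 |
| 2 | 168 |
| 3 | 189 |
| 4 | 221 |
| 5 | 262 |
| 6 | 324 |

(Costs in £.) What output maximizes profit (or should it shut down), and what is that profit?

q = 5; profit = -£37

Profit at each row (π = 45q − TC): q=0: -112; q=1: -97; q=2: -78; q=3: -54; q=4: -41; q=5: -37; q=6: -54.
Profit is maximized at q = 5. AVC there is 150/5 = £30 ≤ P, so producing beats shutting down (which would give -£112).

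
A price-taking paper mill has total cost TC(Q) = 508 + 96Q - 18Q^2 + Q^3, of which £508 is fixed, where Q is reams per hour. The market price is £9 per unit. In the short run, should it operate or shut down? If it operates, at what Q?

Strip out fixed cost: VC = 96Q - 18Q^2 + Q^3. Then AVC = 96 - 18Q + Q^2 and MC = 96 - 36Q + 3Q^2.
AVC hits its minimum where MC = AVC, at Q = 9, giving min AVC = 96 - 18·9 + 9^2 = £15.
P = £9 lies below min AVC = £15; no output level covers variable cost.
Best response: produce nothing and absorb the £508 fixed cost.

Shut down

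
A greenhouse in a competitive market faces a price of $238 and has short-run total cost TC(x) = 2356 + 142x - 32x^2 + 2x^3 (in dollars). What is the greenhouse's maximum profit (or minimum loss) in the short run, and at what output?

AVC = 142 - 32x + 2x^2 has its minimum $14 at x = 8; price $238 clears that bar, so the firm operates.
MC = 142 - 64x + 6x^2. Setting P = MC and taking the root on the rising branch gives x* = 12.
TR = 238·12 = 2856. TC = 2356 + 552 = 2908. Profit = 2856 − 2908 = -$52.
Shutting down would mean losing the fixed cost of $2356, so operating at a loss of $52 is better by $2304.

Profit = -$52 at x = 12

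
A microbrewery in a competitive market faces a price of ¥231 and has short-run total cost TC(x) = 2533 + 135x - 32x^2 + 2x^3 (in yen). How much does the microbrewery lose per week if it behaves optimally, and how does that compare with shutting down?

Profit = -¥229 at x = 12

AVC = 135 - 32x + 2x^2; min AVC = ¥7 at x = 8. Since P = ¥231 ≥ min AVC, the firm produces.
With MC = 135 - 64x + 6x^2, P = MC on the upward-sloping part at x* = 12.
TR = 231·12 = 2772. TC = 2533 + 468 = 3001. Profit = 2772 − 3001 = -¥229.
Shutting down would mean losing the fixed cost of ¥2533, so operating at a loss of ¥229 is better by ¥2304.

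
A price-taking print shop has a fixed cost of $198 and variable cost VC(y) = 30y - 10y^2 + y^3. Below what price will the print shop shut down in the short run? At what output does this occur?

$5 per unit, at y = 5

Short-run supply begins at min AVC. From VC = 30y - 10y^2 + y^3, AVC = 30 - 10y + y^2.
At the minimum of AVC, MC = AVC. MC = 30 - 20y + 3y^2; setting MC = AVC gives 2y^2 - 10y = 0, so y = 5. min AVC = 5.
For P < $5 the firm produces nothing.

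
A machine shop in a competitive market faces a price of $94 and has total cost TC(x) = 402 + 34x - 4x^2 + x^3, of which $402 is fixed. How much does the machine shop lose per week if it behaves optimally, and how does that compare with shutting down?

Profit = -$114 at x = 6

AVC = 34 - 4x + x^2; min AVC = $30 at x = 2. Since P = $94 ≥ min AVC, the firm produces.
MC = 34 - 8x + 3x^2. Setting P = MC and taking the root on the rising branch gives x* = 6.
TR = 94·6 = 564. TC = 402 + 276 = 678. Profit = 564 − 678 = -$114.
Shutting down would mean losing the fixed cost of $402, so operating at a loss of $114 is better by $288.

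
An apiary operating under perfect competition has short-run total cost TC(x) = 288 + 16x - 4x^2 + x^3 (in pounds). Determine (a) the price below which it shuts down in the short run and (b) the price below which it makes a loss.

AVC = 16 - 4x + x^2; minimized at x = 2, giving min AVC = £12. That is the shutdown price.
ATC = 288/x + 16 - 4x + x^2. Setting dATC/dx = −288/x^2 − 4 + 2x = 0 gives x = 6 (since 2·6^3 − 4·6^2 = 288).
min ATC = 288/6 + 16 − 4·6 + 6^2 = £76. That is the break-even price.
For £12 ≤ P < £76 the firm produces at a loss; below £12 it shuts down.

Shutdown price = £12; break-even price = £76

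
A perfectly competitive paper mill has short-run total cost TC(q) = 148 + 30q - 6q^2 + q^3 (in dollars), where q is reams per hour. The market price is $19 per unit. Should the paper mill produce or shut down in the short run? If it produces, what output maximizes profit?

Shut down

Variable cost is VC = 30q - 6q^2 + q^3, so AVC = VC/q = 30 - 6q + q^2 and MC = dTC/dq = 30 - 12q + 3q^2.
AVC hits its minimum where MC = AVC, at q = 3, giving min AVC = 30 - 6·3 + 3^2 = $21.
P = $19 lies below min AVC = $21; no output level covers variable cost.
Shutting down limits the loss to fixed cost, $148.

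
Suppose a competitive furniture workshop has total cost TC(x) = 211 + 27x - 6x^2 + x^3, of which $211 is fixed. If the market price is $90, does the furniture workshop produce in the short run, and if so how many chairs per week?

From TC, MC = TC'(x) = 27 - 12x + 3x^2 and AVC = VC/x = 27 - 6x + x^2.
The AVC parabola has its vertex at x = 6/2 = 3, where AVC = 27 - 6·3 + 3^2 = $18.
Because $90 ≥ $18, revenue can cover variable cost; the firm operates.
Solving P = MC: -63 - 12x + 3x^2 = 0 ⇒ x = -3 or 7. On the upward-sloping branch, x* = 7.
Check: AVC at x = 7 is $34 ≤ P, so revenue covers variable cost.
Profit = P·x − TC = 90·7 − 449 = $181.

Produce at x = 7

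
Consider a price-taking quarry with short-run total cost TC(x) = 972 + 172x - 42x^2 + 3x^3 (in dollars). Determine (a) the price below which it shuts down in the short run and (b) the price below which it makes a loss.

Shutdown price = $25; break-even price = $145

Shutdown price = min AVC. AVC = 172 - 42x + 3x^2, with vertex at x = 7 and minimum $25.
ATC = 972/x + 172 - 42x + 3x^2. Setting dATC/dx = −972/x^2 − 42 + 6x = 0 gives x = 9 (since 6·9^3 − 42·9^2 = 972).
min ATC = 972/9 + 172 − 42·9 + 3·9^2 = $145. That is the break-even price.
For $25 ≤ P < $145 the firm produces at a loss; below $25 it shuts down.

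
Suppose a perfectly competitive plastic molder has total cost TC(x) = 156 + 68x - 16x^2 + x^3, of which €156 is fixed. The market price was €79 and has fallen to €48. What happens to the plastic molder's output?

AVC = 68 - 16x + x^2, minimized at x = 8 where min AVC = €4. MC = 68 - 32x + 3x^2.
At P = €79 ≥ min AVC, set P = MC on the rising branch: x = 11.
At P = €48 ≥ min AVC, set P = MC: x = 10. The firm stays open but cuts output.

Output falls from 11 to 10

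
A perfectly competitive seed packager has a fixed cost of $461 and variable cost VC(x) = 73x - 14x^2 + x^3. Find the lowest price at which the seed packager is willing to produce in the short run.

Short-run supply begins at min AVC. From VC = 73x - 14x^2 + x^3, AVC = 73 - 14x + x^2.
dAVC/dx = -14 + 2x = 0 gives x = 7. min AVC = 73 - 14·7 + 7^2 = 24.
So the shutdown price is $24.

$24 per unit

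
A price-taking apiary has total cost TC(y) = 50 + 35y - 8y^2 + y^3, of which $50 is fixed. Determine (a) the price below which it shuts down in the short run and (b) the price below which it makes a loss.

AVC = 35 - 8y + y^2; minimized at y = 4, giving min AVC = $19. That is the shutdown price.
ATC = 50/y + 35 - 8y + y^2. Setting dATC/dy = −50/y^2 − 8 + 2y = 0 gives y = 5 (since 2·5^3 − 8·5^2 = 50).
min ATC = 50/5 + 35 − 8·5 + 5^2 = $30. That is the break-even price.
For $19 ≤ P < $30 the firm produces at a loss; below $19 it shuts down.

Shutdown price = $19; break-even price = $30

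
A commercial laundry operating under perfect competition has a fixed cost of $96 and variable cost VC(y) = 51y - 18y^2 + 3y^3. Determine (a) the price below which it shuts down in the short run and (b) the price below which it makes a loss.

Shutdown price = $24; break-even price = $51

AVC = 51 - 18y + 3y^2; minimized at y = 3, giving min AVC = $24. That is the shutdown price.
ATC = 96/y + 51 - 18y + 3y^2. Setting dATC/dy = −96/y^2 − 18 + 6y = 0 gives y = 4 (since 6·4^3 − 18·4^2 = 96).
min ATC = 96/4 + 51 − 18·4 + 3·4^2 = $51. That is the break-even price.
For $24 ≤ P < $51 the firm produces at a loss; below $24 it shuts down.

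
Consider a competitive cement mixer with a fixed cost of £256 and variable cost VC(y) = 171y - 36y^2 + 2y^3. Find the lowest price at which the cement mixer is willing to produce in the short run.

Short-run supply begins at min AVC. From VC = 171y - 36y^2 + 2y^3, AVC = 171 - 36y + 2y^2.
dAVC/dy = -36 + 4y = 0 gives y = 9. min AVC = 171 - 36·9 + 2·9^2 = 9.
The firm shuts down for any P below £9.

£9 per unit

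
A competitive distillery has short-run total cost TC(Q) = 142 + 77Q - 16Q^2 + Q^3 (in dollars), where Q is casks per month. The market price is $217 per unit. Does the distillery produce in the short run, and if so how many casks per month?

Produce at Q = 14

Variable cost is VC = 77Q - 16Q^2 + Q^3, so AVC = VC/Q = 77 - 16Q + Q^2 and MC = dTC/dQ = 77 - 32Q + 3Q^2.
The AVC parabola has its vertex at Q = 16/2 = 8, where AVC = 77 - 16·8 + 8^2 = $13.
Because $217 ≥ $13, revenue can cover variable cost; the firm operates.
Solving P = MC: -140 - 32Q + 3Q^2 = 0 ⇒ Q = -10/3 or 14. On the upward-sloping branch, Q* = 14.
Check: AVC at Q = 14 is $49 ≤ P, so revenue covers variable cost.
Profit = P·Q − TC = 217·14 − 828 = $2210.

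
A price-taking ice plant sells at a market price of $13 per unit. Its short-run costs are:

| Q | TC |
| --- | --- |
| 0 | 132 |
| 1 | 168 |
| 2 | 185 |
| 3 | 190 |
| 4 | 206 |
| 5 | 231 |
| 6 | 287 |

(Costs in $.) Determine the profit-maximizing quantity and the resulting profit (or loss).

Q = 0 (shut down); profit = -$132

Tabulate TR − TC: Q=0: -132; Q=1: -155; Q=2: -159; Q=3: -151; Q=4: -154; Q=5: -166; Q=6: -209.
Profit is highest at Q = 0. Equivalently, the lowest AVC in the table is 74/4 ≈ $18.50 at Q = 4, and P = $13 falls below it — price never covers variable cost, so the firm shuts down and loses only its fixed cost.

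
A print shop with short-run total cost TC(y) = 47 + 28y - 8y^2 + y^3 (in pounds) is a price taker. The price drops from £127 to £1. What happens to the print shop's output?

AVC = 28 - 8y + y^2, minimized at y = 4 where min AVC = £12. MC = 28 - 16y + 3y^2.
At P = £127 ≥ min AVC, set P = MC on the rising branch: y = 9.
At P = £1 < min AVC = £12, price no longer covers variable cost at any output, so the firm shuts down: y = 0.

Output falls from 9 to 0 (the firm shuts down)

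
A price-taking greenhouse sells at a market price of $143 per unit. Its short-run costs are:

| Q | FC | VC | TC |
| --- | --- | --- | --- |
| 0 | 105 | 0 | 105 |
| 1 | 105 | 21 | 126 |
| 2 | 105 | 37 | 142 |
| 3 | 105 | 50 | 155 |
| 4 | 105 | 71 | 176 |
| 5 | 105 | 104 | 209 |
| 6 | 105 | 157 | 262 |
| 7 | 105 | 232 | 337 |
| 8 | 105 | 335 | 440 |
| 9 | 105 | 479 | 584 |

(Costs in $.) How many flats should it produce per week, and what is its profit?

Compute π = P·Q − TC at each output: Q=0: -105; Q=1: 17; Q=2: 144; Q=3: 274; Q=4: 396; Q=5: 506; Q=6: 596; Q=7: 664; Q=8: 704; Q=9: 703.
Profit is maximized at Q = 8. AVC there is 335/8 = $41.88 ≤ P, so producing beats shutting down (which would give -$105).

Q = 8; profit = $704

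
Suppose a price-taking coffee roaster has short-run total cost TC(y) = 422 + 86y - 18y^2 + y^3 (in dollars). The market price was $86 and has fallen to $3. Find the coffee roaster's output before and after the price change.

MC = 86 - 36y + 3y^2; the shutdown threshold is min AVC = $5 (at y = 9).
At P = $86 ≥ min AVC, set P = MC on the rising branch: y = 12.
At P = $3 < min AVC = $5, price no longer covers variable cost at any output, so the firm shuts down: y = 0.

Output falls from 12 to 0 (the firm shuts down)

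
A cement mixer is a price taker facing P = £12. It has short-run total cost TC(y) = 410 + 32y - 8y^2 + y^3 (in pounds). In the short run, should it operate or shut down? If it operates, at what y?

Shut down

From TC, MC = TC'(y) = 32 - 16y + 3y^2 and AVC = VC/y = 32 - 8y + y^2.
AVC is minimized where dAVC/dy = -8 + 2y = 0, at y = 4; min AVC = 32 - 8·4 + 4^2 = £16.
P = £12 lies below min AVC = £16; no output level covers variable cost.
The firm minimizes its loss by shutting down and losing only its fixed cost of £410.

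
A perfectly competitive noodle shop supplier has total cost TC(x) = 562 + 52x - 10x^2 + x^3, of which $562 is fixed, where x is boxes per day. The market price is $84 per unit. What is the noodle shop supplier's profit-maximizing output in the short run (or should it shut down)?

Produce at x = 8

From TC, MC = TC'(x) = 52 - 20x + 3x^2 and AVC = VC/x = 52 - 10x + x^2.
AVC is minimized where dAVC/dx = -10 + 2x = 0, at x = 5; min AVC = 52 - 10·5 + 5^2 = $27.
Because $84 ≥ $27, revenue can cover variable cost; the firm operates.
Set P = MC: 84 = 52 - 20x + 3x^2 → -32 - 20x + 3x^2 = 0. The roots are x = -4/3 and x = 8; the profit-maximizing output is on the rising part of MC, so x* = 8.
Check: AVC at x = 8 is $36 ≤ P, so revenue covers variable cost.
Profit = P·x − TC = 84·8 − 850 = -$178, a loss, but smaller than the $562 fixed cost the firm would lose by shutting down.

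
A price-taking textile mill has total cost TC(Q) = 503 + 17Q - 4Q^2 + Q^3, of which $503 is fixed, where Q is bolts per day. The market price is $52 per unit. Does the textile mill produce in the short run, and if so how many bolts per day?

Variable cost is VC = 17Q - 4Q^2 + Q^3, so AVC = VC/Q = 17 - 4Q + Q^2 and MC = dTC/dQ = 17 - 8Q + 3Q^2.
The AVC parabola has its vertex at Q = 4/2 = 2, where AVC = 17 - 4·2 + 2^2 = $13.
P = $52 exceeds min AVC = $13, so the firm stays open.
Solving P = MC: -35 - 8Q + 3Q^2 = 0 ⇒ Q = -7/3 or 5. On the upward-sloping branch, Q* = 5.
Check: AVC at Q = 5 is $22 ≤ P, so revenue covers variable cost.
Profit = P·Q − TC = 52·5 − 613 = -$353, a loss, but smaller than the $503 fixed cost the firm would lose by shutting down.

Produce at Q = 5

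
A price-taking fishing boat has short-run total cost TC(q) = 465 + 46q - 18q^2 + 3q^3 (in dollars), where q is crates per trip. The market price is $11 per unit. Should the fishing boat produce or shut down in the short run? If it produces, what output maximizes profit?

Shut down

Variable cost is VC = 46q - 18q^2 + 3q^3, so AVC = VC/q = 46 - 18q + 3q^2 and MC = dTC/dq = 46 - 36q + 9q^2.
AVC hits its minimum where MC = AVC, at q = 3, giving min AVC = 46 - 18·3 + 3·3^2 = $19.
P = $11 lies below min AVC = $19; no output level covers variable cost.
Best response: produce nothing and absorb the $465 fixed cost.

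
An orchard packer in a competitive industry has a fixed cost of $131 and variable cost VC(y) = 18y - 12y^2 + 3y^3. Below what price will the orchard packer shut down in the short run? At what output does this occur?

The firm shuts down when price falls below the minimum of average variable cost. AVC = VC/y = 18 - 12y + 3y^2.
dAVC/dy = -12 + 6y = 0 gives y = 2. min AVC = 18 - 12·2 + 3·2^2 = 6.
So the shutdown price is $6.

$6 per unit, at y = 2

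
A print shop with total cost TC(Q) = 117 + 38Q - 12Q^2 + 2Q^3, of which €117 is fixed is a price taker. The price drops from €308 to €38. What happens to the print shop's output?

Output falls from 9 to 4

AVC = 38 - 12Q + 2Q^2, minimized at Q = 3 where min AVC = €20. MC = 38 - 24Q + 6Q^2.
With P = €308 above the shutdown price, P = MC gives Q = 9.
At P = €38 ≥ min AVC, set P = MC: Q = 4. The firm stays open but cuts output.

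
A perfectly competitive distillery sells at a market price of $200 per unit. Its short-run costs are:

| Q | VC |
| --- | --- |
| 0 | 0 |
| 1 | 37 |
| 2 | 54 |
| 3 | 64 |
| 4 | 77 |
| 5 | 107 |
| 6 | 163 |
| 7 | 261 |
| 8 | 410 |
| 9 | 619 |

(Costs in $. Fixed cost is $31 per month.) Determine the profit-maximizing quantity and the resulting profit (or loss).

Tabulate TR − TC: Q=0: -31; Q=1: 132; Q=2: 315; Q=3: 505; Q=4: 692; Q=5: 862; Q=6: 1006; Q=7: 1108; Q=8: 1159; Q=9: 1150.
Profit is maximized at Q = 8. AVC there is 410/8 = $51.25 ≤ P, so producing beats shutting down (which would give -$31).

Q = 8; profit = $1159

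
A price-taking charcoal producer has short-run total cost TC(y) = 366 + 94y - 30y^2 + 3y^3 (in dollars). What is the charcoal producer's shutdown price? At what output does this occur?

$19 per unit, at y = 5

Short-run supply begins at min AVC. From VC = 94y - 30y^2 + 3y^3, AVC = 94 - 30y + 3y^2.
At the minimum of AVC, MC = AVC. MC = 94 - 60y + 9y^2; setting MC = AVC gives 6y^2 - 30y = 0, so y = 5. min AVC = 19.
So the shutdown price is $19.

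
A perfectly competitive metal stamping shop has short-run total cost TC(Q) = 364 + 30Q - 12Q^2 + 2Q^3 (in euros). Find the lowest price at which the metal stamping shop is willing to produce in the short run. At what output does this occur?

€12 per unit, at Q = 3

The firm shuts down when price falls below the minimum of average variable cost. AVC = VC/Q = 30 - 12Q + 2Q^2.
At the minimum of AVC, MC = AVC. MC = 30 - 24Q + 6Q^2; setting MC = AVC gives 4Q^2 - 12Q = 0, so Q = 3. min AVC = 12.
So the shutdown price is €12.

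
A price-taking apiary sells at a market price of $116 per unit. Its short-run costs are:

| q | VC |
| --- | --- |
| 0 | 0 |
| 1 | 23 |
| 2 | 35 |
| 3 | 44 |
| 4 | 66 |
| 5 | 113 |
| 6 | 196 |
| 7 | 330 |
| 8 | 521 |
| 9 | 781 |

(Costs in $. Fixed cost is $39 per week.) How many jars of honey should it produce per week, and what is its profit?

Profit at each row (π = 116q − TC): q=0: -39; q=1: 54; q=2: 158; q=3: 265; q=4: 359; q=5: 428; q=6: 461; q=7: 443; q=8: 368; q=9: 224.
Profit is maximized at q = 6. AVC there is 196/6 = $32.67 ≤ P, so producing beats shutting down (which would give -$39).

q = 6; profit = $461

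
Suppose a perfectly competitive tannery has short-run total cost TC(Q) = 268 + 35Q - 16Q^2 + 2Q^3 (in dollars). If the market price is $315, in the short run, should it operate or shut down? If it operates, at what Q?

Produce at Q = 10

From TC, MC = TC'(Q) = 35 - 32Q + 6Q^2 and AVC = VC/Q = 35 - 16Q + 2Q^2.
AVC hits its minimum where MC = AVC, at Q = 4, giving min AVC = 35 - 16·4 + 2·4^2 = $3.
P = $315 exceeds min AVC = $3, so the firm stays open.
Solving P = MC: -280 - 32Q + 6Q^2 = 0 ⇒ Q = -14/3 or 10. On the upward-sloping branch, Q* = 10.
Check: AVC at Q = 10 is $75 ≤ P, so revenue covers variable cost.
Profit = P·Q − TC = 315·10 − 1018 = $2132.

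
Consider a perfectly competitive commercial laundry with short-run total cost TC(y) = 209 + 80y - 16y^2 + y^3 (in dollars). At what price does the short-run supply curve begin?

The firm shuts down when price falls below the minimum of average variable cost. AVC = VC/y = 80 - 16y + y^2.
At the minimum of AVC, MC = AVC. MC = 80 - 32y + 3y^2; setting MC = AVC gives 2y^2 - 16y = 0, so y = 8. min AVC = 16.
The firm shuts down for any P below $16.

$16 per unit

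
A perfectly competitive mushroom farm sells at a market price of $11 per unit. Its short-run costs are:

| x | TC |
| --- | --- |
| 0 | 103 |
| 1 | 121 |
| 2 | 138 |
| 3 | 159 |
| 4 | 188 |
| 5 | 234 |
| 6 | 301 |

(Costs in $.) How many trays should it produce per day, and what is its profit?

x = 0 (shut down); profit = -$103

Compute π = P·x − TC at each output: x=0: -103; x=1: -110; x=2: -116; x=3: -126; x=4: -144; x=5: -179; x=6: -235.
Profit is highest at x = 0. Equivalently, the lowest AVC in the table is 35/2 ≈ $17.50 at x = 2, and P = $11 falls below it — price never covers variable cost, so the firm shuts down and loses only its fixed cost.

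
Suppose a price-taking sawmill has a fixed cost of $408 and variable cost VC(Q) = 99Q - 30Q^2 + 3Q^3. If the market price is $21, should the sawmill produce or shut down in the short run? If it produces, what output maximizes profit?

Shut down

From TC, MC = TC'(Q) = 99 - 60Q + 9Q^2 and AVC = VC/Q = 99 - 30Q + 3Q^2.
AVC is minimized where dAVC/dQ = -30 + 6Q = 0, at Q = 5; min AVC = 99 - 30·5 + 3·5^2 = $24.
Since P = $21 < min AVC = $24, price fails to cover variable cost at any output.
Shutting down limits the loss to fixed cost, $408.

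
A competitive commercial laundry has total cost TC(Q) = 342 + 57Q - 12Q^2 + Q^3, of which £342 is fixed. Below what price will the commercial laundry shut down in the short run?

The firm shuts down when price falls below the minimum of average variable cost. AVC = VC/Q = 57 - 12Q + Q^2.
dAVC/dQ = -12 + 2Q = 0 gives Q = 6. min AVC = 57 - 12·6 + 6^2 = 21.
So the shutdown price is £21.

£21 per unit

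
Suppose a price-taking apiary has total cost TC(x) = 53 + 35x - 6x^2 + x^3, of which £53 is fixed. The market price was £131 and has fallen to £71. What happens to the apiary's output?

AVC = 35 - 6x + x^2, minimized at x = 3 where min AVC = £26. MC = 35 - 12x + 3x^2.
At P = £131 ≥ min AVC, set P = MC on the rising branch: x = 8.
At P = £71 ≥ min AVC, set P = MC: x = 6. The firm stays open but cuts output.

Output falls from 8 to 6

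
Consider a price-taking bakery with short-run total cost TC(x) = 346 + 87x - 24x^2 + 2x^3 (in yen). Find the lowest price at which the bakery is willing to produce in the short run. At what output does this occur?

¥15 per unit, at x = 6

The firm shuts down when price falls below the minimum of average variable cost. AVC = VC/x = 87 - 24x + 2x^2.
dAVC/dx = -24 + 4x = 0 gives x = 6. min AVC = 87 - 24·6 + 2·6^2 = 15.
So the shutdown price is ¥15.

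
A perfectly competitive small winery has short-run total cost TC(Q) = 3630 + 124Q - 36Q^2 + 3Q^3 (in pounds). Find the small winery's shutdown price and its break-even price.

Shutdown price = £16; break-even price = £421

Shutdown price = min AVC. AVC = 124 - 36Q + 3Q^2, with vertex at Q = 6 and minimum £16.
ATC = 3630/Q + 124 - 36Q + 3Q^2. Setting dATC/dQ = −3630/Q^2 − 36 + 6Q = 0 gives Q = 11 (since 6·11^3 − 36·11^2 = 3630).
min ATC = 3630/11 + 124 − 36·11 + 3·11^2 = £421. That is the break-even price.
Between these two prices the firm operates at a loss; above £421 it earns a profit.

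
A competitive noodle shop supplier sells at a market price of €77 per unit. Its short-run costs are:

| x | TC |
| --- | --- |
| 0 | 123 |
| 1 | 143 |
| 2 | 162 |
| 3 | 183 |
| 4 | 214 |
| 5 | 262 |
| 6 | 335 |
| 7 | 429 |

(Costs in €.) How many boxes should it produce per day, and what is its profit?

x = 6; profit = €127

Profit at each row (π = 77x − TC): x=0: -123; x=1: -66; x=2: -8; x=3: 48; x=4: 94; x=5: 123; x=6: 127; x=7: 110.
Profit is maximized at x = 6. AVC there is 212/6 = €35.33 ≤ P, so producing beats shutting down (which would give -€123).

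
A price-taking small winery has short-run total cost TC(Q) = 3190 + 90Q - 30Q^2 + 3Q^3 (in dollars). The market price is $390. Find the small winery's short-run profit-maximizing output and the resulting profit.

Profit = -$190 at Q = 10

AVC = 90 - 30Q + 3Q^2 has its minimum $15 at Q = 5; price $390 clears that bar, so the firm operates.
MC = 90 - 60Q + 9Q^2. Setting P = MC and taking the root on the rising branch gives Q* = 10.
TR = 390·10 = 3900. TC = 3190 + 900 = 4090. Profit = 3900 − 4090 = -$190.
That loss of $190 beats the $3190 the firm would lose by shutting down; producing recovers $3000 of fixed cost.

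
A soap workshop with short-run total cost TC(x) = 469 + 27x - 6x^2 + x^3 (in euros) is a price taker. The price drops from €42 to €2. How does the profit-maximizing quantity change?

MC = 27 - 12x + 3x^2; the shutdown threshold is min AVC = €18 (at x = 3).
At P = €42 ≥ min AVC, set P = MC on the rising branch: x = 5.
At P = €2 < min AVC = €18, price no longer covers variable cost at any output, so the firm shuts down: x = 0.

Output falls from 5 to 0 (the firm shuts down)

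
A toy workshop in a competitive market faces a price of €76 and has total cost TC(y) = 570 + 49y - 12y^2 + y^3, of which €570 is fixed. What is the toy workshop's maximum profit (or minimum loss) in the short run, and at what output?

Profit = -€84 at y = 9

AVC = 49 - 12y + y^2 has its minimum €13 at y = 6; price €76 clears that bar, so the firm operates.
MC = 49 - 24y + 3y^2. Setting P = MC and taking the root on the rising branch gives y* = 9.
TR = 76·9 = 684. TC = 570 + 198 = 768. Profit = 684 − 768 = -€84.
That loss of €84 beats the €570 the firm would lose by shutting down; producing recovers €486 of fixed cost.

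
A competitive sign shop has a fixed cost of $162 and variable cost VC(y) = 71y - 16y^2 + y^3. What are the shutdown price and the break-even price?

Shutdown price = min AVC. AVC = 71 - 16y + y^2, with vertex at y = 8 and minimum $7.
ATC = 162/y + 71 - 16y + y^2. Setting dATC/dy = −162/y^2 − 16 + 2y = 0 gives y = 9 (since 2·9^3 − 16·9^2 = 162).
min ATC = 162/9 + 71 − 16·9 + 9^2 = $26. That is the break-even price.
Between these two prices the firm operates at a loss; above $26 it earns a profit.

Shutdown price = $7; break-even price = $26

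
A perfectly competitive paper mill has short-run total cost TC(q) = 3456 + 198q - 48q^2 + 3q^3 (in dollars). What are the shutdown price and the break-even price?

Shutdown price = $6; break-even price = $342

Shutdown price = min AVC. AVC = 198 - 48q + 3q^2, with vertex at q = 8 and minimum $6.
ATC = 3456/q + 198 - 48q + 3q^2. Setting dATC/dq = −3456/q^2 − 48 + 6q = 0 gives q = 12 (since 6·12^3 − 48·12^2 = 3456).
min ATC = 3456/12 + 198 − 48·12 + 3·12^2 = $342. That is the break-even price.
Between these two prices the firm operates at a loss; above $342 it earns a profit.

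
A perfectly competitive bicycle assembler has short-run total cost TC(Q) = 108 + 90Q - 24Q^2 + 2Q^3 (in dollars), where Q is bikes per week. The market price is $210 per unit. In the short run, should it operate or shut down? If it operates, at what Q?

Produce at Q = 10

Strip out fixed cost: VC = 90Q - 24Q^2 + 2Q^3. Then AVC = 90 - 24Q + 2Q^2 and MC = 90 - 48Q + 6Q^2.
AVC hits its minimum where MC = AVC, at Q = 6, giving min AVC = 90 - 24·6 + 2·6^2 = $18.
Because $210 ≥ $18, revenue can cover variable cost; the firm operates.
P = MC gives -120 - 48Q + 6Q^2 = 0, with roots -2 and 10. Take the larger (rising MC): Q* = 10.
Check: AVC at Q = 10 is $50 ≤ P, so revenue covers variable cost.
Profit = P·Q − TC = 210·10 − 608 = $1492.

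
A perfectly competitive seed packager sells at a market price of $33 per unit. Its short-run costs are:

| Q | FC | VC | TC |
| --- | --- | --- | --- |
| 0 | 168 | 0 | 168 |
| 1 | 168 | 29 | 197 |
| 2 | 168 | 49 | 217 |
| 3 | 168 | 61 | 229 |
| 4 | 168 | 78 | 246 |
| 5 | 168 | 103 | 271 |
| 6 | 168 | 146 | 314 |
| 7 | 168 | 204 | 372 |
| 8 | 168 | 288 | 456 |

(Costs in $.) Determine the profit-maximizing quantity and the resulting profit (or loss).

Q = 5; profit = -$106

Compute π = P·Q − TC at each output: Q=0: -168; Q=1: -164; Q=2: -151; Q=3: -130; Q=4: -114; Q=5: -106; Q=6: -116; Q=7: -141; Q=8: -192.
Profit is maximized at Q = 5. AVC there is 103/5 = $20.60 ≤ P, so producing beats shutting down (which would give -$168).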